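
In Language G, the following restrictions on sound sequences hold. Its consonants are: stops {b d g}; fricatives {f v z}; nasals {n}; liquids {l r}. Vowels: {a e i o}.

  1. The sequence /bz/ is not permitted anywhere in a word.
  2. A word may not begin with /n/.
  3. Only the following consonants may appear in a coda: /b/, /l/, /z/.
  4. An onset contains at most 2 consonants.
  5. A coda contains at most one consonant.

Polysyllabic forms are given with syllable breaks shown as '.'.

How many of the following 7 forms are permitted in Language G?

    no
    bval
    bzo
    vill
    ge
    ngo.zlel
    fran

2

no — violates constraint 2: word begins with /n/ → not permitted
bval — σ1 onset /bv/ (2C), coda /l/ ok → permitted
bzo — violates constraint 1: contains banned sequence /bz/ → not permitted
vill — violates constraint 5: syllable 1 coda /ll/ has 2 consonants (> 1) → not permitted
ge — σ1 onset /g/, coda /∅/ ok → permitted
ngo.zlel — violates constraint 2: word begins with /n/ → not permitted
fran — violates constraint 3: syllable 1 coda contains /n/, which is not a licensed coda consonant → not permitted
Permitted: bval, ge → 2.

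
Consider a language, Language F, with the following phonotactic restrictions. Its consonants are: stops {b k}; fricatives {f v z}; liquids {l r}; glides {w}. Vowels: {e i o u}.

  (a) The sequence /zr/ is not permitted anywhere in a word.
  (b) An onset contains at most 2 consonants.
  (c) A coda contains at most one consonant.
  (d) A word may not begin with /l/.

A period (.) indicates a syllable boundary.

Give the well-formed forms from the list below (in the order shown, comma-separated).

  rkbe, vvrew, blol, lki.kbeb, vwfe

blol

rkbe — violates constraint (b): syllable 1 onset /rkb/ has 3 consonants (> 2) → ill-formed
vvrew — violates constraint (b): syllable 1 onset /vvr/ has 3 consonants (> 2) → ill-formed
blol — σ1 onset /bl/ (2C), coda /l/ ok → well-formed
lki.kbeb — violates constraint (d): word begins with /l/ → ill-formed
vwfe — violates constraint (b): syllable 1 onset /vwf/ has 3 consonants (> 2) → ill-formed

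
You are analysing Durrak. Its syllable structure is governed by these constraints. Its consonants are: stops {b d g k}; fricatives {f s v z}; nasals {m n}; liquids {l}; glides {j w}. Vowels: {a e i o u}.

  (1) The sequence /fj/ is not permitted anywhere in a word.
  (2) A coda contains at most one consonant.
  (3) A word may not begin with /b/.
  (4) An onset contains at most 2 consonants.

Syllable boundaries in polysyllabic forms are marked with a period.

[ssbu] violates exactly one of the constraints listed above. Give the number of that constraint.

[ssbu]: syllable 1 onset /ssb/ has 3 consonants (> 2).
This is a violation of constraint 4: "An onset contains at most 2 consonants."
The remaining constraints (1, 2, 3) are satisfied.

4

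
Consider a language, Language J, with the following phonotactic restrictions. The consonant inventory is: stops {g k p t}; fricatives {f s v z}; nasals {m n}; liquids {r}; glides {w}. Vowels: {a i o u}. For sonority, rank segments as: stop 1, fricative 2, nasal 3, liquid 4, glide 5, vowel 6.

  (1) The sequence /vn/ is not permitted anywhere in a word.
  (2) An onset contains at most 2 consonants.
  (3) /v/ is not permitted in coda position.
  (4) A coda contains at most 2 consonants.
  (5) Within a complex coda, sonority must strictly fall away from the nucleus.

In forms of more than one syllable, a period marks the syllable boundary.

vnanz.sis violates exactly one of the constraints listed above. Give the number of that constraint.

vnanz.sis: contains banned sequence /vn/.
This is a violation of constraint 1: "The sequence /vn/ is not permitted anywhere in a word."
The remaining constraints (2, 3, 4, 5) are satisfied.

1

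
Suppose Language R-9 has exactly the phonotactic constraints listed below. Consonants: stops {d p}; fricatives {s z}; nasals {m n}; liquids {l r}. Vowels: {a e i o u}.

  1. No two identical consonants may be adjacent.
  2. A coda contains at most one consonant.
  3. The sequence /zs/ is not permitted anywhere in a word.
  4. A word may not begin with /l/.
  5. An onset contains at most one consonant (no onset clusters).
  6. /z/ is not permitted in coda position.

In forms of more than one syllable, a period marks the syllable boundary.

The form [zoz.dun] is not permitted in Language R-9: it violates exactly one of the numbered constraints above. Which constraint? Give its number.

6

[zoz.dun]: syllable 1 coda contains /z/.
This is a violation of constraint 6: "/z/ is not permitted in coda position."
The remaining constraints (1, 2, 3, 4, 5) are satisfied.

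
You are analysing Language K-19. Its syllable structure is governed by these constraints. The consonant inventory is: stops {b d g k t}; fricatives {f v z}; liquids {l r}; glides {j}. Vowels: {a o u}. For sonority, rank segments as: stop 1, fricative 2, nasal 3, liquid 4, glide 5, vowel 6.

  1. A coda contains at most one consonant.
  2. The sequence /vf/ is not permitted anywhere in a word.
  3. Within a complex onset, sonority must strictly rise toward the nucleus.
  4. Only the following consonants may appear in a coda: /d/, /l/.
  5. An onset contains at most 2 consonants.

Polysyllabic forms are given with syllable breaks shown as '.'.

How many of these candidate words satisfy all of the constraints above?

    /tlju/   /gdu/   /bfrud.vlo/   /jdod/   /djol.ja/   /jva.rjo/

/tlju/ — violates constraint 5: syllable 1 onset /tlj/ has 3 consonants (> 2) → phonotactically illegal
/gdu/ — violates constraint 3: syllable 1 onset /gd/: /g/ (stop, 1) → /d/ (stop, 1) does not rise → phonotactically illegal
/bfrud.vlo/ — violates constraint 5: syllable 1 onset /bfr/ has 3 consonants (> 2) → phonotactically illegal
/jdod/ — violates constraint 3: syllable 1 onset /jd/: /j/ (glide, 5) → /d/ (stop, 1) does not rise → phonotactically illegal
/djol.ja/ — σ1 onset /dj/ (1→5 rises), coda /l/ ok; σ2 onset /j/, coda /∅/ ok → phonotactically legal
/jva.rjo/ — violates constraint 3: syllable 1 onset /jv/: /j/ (glide, 5) → /v/ (fricative, 2) does not rise → phonotactically illegal
Phonotactically legal: /djol.ja/ → 1.

1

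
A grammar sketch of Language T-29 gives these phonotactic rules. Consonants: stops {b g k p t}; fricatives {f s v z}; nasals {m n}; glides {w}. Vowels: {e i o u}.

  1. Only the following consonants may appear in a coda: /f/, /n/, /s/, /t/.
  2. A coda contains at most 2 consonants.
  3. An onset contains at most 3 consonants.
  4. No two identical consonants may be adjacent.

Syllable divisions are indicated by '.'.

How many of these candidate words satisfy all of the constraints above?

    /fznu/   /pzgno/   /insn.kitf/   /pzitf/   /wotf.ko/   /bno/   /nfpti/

4

/fznu/ — σ1 onset /fzn/ (3C), coda /∅/ ok → licit
/pzgno/ — violates constraint 3: syllable 1 onset /pzgn/ has 4 consonants (> 3) → illicit
/insn.kitf/ — violates constraint 2: syllable 1 coda /nsn/ has 3 consonants (> 2) → illicit
/pzitf/ — σ1 onset /pz/ (2C), coda /tf/ (2C) ok → licit
/wotf.ko/ — σ1 onset /w/, coda /tf/ (2C) ok; σ2 onset /k/, coda /∅/ ok → licit
/bno/ — σ1 onset /bn/ (2C), coda /∅/ ok → licit
/nfpti/ — violates constraint 3: syllable 1 onset /nfpt/ has 4 consonants (> 3) → illicit
Licit: /fznu/, /pzitf/, /wotf.ko/, /bno/ → 4.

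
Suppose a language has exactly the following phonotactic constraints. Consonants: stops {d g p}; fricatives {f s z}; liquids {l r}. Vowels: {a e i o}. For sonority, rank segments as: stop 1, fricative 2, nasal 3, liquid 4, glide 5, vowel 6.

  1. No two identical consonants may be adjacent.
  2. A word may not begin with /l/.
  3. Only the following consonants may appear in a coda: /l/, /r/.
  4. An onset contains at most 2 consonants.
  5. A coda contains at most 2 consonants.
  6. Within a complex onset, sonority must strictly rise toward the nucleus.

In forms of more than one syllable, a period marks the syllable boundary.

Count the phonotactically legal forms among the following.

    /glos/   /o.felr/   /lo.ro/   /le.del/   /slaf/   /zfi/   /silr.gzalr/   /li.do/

2

/glos/ — violates constraint 3: syllable 1 coda contains /s/, which is not a licensed coda consonant → phonotactically illegal
/o.felr/ — σ1 onset /∅/, coda /∅/ ok; σ2 onset /f/, coda /lr/ (2C) ok → phonotactically legal
/lo.ro/ — violates constraint 2: word begins with /l/ → phonotactically illegal
/le.del/ — violates constraint 2: word begins with /l/ → phonotactically illegal
/slaf/ — violates constraint 3: syllable 1 coda contains /f/, which is not a licensed coda consonant → phonotactically illegal
/zfi/ — violates constraint 6: syllable 1 onset /zf/: /z/ (fricative, 2) → /f/ (fricative, 2) does not rise → phonotactically illegal
/silr.gzalr/ — σ1 onset /s/, coda /lr/ (2C) ok; σ2 onset /gz/ (1→2 rises), coda /lr/ (2C) ok → phonotactically legal
/li.do/ — violates constraint 2: word begins with /l/ → phonotactically illegal
Phonotactically legal: /o.felr/, /silr.gzalr/ → 2.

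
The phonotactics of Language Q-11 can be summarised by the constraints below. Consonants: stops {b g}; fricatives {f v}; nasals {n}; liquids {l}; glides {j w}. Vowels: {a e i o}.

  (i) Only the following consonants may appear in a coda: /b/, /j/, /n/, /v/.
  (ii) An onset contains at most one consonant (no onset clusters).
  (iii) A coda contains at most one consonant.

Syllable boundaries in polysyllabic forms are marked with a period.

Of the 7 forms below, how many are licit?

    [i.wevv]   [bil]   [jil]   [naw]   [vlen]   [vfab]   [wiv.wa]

[i.wevv] — violates constraint (iii): syllable 2 coda /vv/ has 2 consonants (> 1) → illicit
[bil] — violates constraint (i): syllable 1 coda contains /l/, which is not a licensed coda consonant → illicit
[jil] — violates constraint (i): syllable 1 coda contains /l/, which is not a licensed coda consonant → illicit
[naw] — violates constraint (i): syllable 1 coda contains /w/, which is not a licensed coda consonant → illicit
[vlen] — violates constraint (ii): syllable 1 onset /vl/ has 2 consonants (> 1) → illicit
[vfab] — violates constraint (ii): syllable 1 onset /vf/ has 2 consonants (> 1) → illicit
[wiv.wa] — σ1 onset /w/, coda /v/ ok; σ2 onset /w/, coda /∅/ ok → licit
Licit: [wiv.wa] → 1.

1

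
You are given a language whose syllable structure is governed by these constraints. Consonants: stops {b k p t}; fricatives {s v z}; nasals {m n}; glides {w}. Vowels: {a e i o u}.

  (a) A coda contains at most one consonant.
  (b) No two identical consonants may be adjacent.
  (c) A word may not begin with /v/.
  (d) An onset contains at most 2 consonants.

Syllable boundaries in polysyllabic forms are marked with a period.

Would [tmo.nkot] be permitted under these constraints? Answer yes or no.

[tmo.nkot] — σ1 onset /tm/ (2C), coda /∅/ ok; σ2 onset /nk/ (2C), coda /t/ ok → permitted

yes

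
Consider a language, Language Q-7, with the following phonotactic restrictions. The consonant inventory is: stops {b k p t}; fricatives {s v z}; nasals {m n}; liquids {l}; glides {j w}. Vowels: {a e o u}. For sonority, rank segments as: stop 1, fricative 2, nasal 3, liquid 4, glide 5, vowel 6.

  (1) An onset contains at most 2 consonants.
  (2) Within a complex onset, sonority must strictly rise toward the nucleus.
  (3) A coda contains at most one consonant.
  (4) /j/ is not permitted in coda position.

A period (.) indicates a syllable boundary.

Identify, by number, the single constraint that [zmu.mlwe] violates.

[zmu.mlwe]: syllable 2 onset /mlw/ has 3 consonants (> 2).
This is a violation of constraint 1: "An onset contains at most 2 consonants."
The remaining constraints (2, 3, 4) are satisfied.

1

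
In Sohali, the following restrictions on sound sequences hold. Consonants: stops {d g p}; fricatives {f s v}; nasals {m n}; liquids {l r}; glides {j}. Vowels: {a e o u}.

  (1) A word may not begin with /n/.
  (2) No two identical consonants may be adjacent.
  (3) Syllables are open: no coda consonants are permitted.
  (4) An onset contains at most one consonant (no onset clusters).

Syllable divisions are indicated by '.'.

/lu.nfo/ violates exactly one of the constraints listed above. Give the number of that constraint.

/lu.nfo/: syllable 2 onset /nf/ has 2 consonants (> 1).
This is a violation of constraint 4: "An onset contains at most one consonant (no onset clusters)."
The remaining constraints (1, 2, 3) are satisfied.

4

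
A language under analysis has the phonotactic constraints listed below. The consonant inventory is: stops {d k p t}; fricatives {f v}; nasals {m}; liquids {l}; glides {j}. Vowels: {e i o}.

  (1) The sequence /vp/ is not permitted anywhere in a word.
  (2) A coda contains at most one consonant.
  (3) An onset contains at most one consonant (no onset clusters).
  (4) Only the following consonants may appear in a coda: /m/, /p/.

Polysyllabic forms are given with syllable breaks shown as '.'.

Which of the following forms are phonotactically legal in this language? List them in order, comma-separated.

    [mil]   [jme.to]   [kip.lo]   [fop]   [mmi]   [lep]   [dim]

[mil] — violates constraint 4: syllable 1 coda contains /l/, which is not a licensed coda consonant → phonotactically illegal
[jme.to] — violates constraint 3: syllable 1 onset /jm/ has 2 consonants (> 1) → phonotactically illegal
[kip.lo] — σ1 onset /k/, coda /p/ ok; σ2 onset /l/, coda /∅/ ok → phonotactically legal
[fop] — σ1 onset /f/, coda /p/ ok → phonotactically legal
[mmi] — violates constraint 3: syllable 1 onset /mm/ has 2 consonants (> 1) → phonotactically illegal
[lep] — σ1 onset /l/, coda /p/ ok → phonotactically legal
[dim] — σ1 onset /d/, coda /m/ ok → phonotactically legal

[kip.lo], [fop], [lep], [dim]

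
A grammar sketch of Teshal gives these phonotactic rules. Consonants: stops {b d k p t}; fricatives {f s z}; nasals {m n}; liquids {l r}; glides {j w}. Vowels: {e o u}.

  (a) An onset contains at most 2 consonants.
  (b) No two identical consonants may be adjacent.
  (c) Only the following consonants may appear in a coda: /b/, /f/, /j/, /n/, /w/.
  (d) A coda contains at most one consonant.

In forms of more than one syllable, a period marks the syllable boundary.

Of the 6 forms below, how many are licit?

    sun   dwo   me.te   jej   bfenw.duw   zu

5

sun — σ1 onset /s/, coda /n/ ok → licit
dwo — σ1 onset /dw/ (2C), coda /∅/ ok → licit
me.te — σ1 onset /m/, coda /∅/ ok; σ2 onset /t/, coda /∅/ ok → licit
jej — σ1 onset /j/, coda /j/ ok → licit
bfenw.duw — violates constraint (d): syllable 1 coda /nw/ has 2 consonants (> 1) → illicit
zu — σ1 onset /z/, coda /∅/ ok → licit
Licit: sun, dwo, me.te, jej, zu → 5.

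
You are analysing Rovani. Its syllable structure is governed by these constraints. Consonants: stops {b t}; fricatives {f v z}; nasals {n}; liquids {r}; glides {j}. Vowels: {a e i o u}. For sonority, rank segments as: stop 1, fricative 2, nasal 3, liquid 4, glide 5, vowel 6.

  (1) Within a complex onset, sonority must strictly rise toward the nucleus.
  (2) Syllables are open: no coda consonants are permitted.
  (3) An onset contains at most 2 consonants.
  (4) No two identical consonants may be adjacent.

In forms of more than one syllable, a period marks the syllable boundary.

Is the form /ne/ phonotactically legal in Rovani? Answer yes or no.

yes

/ne/ — σ1 onset /n/, coda /∅/ ok → phonotactically legal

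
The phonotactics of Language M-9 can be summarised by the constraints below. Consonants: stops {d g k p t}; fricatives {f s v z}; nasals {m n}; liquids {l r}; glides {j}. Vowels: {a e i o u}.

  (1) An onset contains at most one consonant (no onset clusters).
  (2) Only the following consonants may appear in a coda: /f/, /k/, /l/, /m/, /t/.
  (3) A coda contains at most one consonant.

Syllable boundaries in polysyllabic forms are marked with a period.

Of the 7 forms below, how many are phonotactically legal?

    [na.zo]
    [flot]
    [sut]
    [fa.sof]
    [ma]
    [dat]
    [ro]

6

[na.zo] — σ1 onset /n/, coda /∅/ ok; σ2 onset /z/, coda /∅/ ok → phonotactically legal
[flot] — violates constraint 1: syllable 1 onset /fl/ has 2 consonants (> 1) → phonotactically illegal
[sut] — σ1 onset /s/, coda /t/ ok → phonotactically legal
[fa.sof] — σ1 onset /f/, coda /∅/ ok; σ2 onset /s/, coda /f/ ok → phonotactically legal
[ma] — σ1 onset /m/, coda /∅/ ok → phonotactically legal
[dat] — σ1 onset /d/, coda /t/ ok → phonotactically legal
[ro] — σ1 onset /r/, coda /∅/ ok → phonotactically legal
Phonotactically legal: [na.zo], [sut], [fa.sof], [ma], [dat], [ro] → 6.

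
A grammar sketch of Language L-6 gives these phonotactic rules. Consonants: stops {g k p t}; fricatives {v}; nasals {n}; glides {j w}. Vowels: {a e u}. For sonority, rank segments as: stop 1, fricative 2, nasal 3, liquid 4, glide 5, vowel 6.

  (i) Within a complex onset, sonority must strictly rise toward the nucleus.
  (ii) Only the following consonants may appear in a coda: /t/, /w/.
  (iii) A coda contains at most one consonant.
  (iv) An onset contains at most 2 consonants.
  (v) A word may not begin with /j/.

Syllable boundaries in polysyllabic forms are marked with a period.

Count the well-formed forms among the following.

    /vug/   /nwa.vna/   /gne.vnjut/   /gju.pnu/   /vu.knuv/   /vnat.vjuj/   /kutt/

/vug/ — violates constraint (ii): syllable 1 coda contains /g/, which is not a licensed coda consonant → ill-formed
/nwa.vna/ — σ1 onset /nw/ (3→5 rises), coda /∅/ ok; σ2 onset /vn/ (2→3 rises), coda /∅/ ok → well-formed
/gne.vnjut/ — violates constraint (iv): syllable 2 onset /vnj/ has 3 consonants (> 2) → ill-formed
/gju.pnu/ — σ1 onset /gj/ (1→5 rises), coda /∅/ ok; σ2 onset /pn/ (1→3 rises), coda /∅/ ok → well-formed
/vu.knuv/ — violates constraint (ii): syllable 2 coda contains /v/, which is not a licensed coda consonant → ill-formed
/vnat.vjuj/ — violates constraint (ii): syllable 2 coda contains /j/, which is not a licensed coda consonant → ill-formed
/kutt/ — violates constraint (iii): syllable 1 coda /tt/ has 2 consonants (> 1) → ill-formed
Well-formed: /nwa.vna/, /gju.pnu/ → 2.

2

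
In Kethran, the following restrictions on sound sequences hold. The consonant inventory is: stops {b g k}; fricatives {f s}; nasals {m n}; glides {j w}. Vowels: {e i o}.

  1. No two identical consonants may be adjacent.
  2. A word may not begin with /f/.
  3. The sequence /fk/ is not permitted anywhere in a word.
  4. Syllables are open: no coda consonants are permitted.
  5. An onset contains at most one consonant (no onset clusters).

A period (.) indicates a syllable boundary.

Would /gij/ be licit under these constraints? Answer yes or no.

/gij/ — violates constraint 4: syllable 1 coda /j/ has 1 consonant (> 0) → illicit

no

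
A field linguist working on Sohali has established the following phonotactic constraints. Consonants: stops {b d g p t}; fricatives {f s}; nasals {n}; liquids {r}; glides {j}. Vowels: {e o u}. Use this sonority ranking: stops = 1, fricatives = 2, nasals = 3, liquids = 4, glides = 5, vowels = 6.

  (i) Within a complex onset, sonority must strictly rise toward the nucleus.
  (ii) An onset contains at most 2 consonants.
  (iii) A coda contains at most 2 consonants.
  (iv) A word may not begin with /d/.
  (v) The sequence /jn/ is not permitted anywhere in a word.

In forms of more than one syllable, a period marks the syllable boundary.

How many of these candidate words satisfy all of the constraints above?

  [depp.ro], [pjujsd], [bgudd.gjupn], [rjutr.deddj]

[depp.ro] — violates constraint (iv): word begins with /d/ → not permitted
[pjujsd] — violates constraint (iii): syllable 1 coda /jsd/ has 3 consonants (> 2) → not permitted
[bgudd.gjupn] — violates constraint (i): syllable 1 onset /bg/: /b/ (stop, 1) → /g/ (stop, 1) does not rise → not permitted
[rjutr.deddj] — violates constraint (iii): syllable 2 coda /ddj/ has 3 consonants (> 2) → not permitted
No form is permitted → 0.

0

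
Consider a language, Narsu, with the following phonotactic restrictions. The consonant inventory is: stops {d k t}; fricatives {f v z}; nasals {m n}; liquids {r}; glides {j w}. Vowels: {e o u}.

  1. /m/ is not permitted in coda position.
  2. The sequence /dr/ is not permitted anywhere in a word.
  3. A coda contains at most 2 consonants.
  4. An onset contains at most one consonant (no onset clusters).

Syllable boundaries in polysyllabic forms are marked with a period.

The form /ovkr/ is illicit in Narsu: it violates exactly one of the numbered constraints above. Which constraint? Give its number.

/ovkr/: syllable 1 coda /vkr/ has 3 consonants (> 2).
This is a violation of constraint 3: "A coda contains at most 2 consonants."
The remaining constraints (1, 2, 4) are satisfied.

3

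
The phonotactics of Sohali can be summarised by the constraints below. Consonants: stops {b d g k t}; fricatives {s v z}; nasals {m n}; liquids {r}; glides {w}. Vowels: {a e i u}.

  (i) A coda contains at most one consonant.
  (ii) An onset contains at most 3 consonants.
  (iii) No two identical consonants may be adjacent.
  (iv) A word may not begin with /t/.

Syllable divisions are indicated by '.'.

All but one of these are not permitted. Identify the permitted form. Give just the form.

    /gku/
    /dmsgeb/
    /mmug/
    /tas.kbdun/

/gku/

/gku/ — σ1 onset /gk/ (2C), coda /∅/ ok → permitted
/dmsgeb/ — violates constraint (ii): syllable 1 onset /dmsg/ has 4 consonants (> 3) → not permitted
/mmug/ — violates constraint (iii): adjacent identical consonants /mm/ → not permitted
/tas.kbdun/ — violates constraint (iv): word begins with /t/ → not permitted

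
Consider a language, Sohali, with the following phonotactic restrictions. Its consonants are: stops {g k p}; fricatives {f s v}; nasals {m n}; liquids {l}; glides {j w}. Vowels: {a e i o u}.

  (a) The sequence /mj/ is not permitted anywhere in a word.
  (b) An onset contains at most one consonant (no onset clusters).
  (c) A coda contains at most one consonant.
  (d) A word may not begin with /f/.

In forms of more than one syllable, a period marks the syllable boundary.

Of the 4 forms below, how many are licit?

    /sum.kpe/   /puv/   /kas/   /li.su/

3

/sum.kpe/ — violates constraint (b): syllable 2 onset /kp/ has 2 consonants (> 1) → illicit
/puv/ — σ1 onset /p/, coda /v/ ok → licit
/kas/ — σ1 onset /k/, coda /s/ ok → licit
/li.su/ — σ1 onset /l/, coda /∅/ ok; σ2 onset /s/, coda /∅/ ok → licit
Licit: /puv/, /kas/, /li.su/ → 3.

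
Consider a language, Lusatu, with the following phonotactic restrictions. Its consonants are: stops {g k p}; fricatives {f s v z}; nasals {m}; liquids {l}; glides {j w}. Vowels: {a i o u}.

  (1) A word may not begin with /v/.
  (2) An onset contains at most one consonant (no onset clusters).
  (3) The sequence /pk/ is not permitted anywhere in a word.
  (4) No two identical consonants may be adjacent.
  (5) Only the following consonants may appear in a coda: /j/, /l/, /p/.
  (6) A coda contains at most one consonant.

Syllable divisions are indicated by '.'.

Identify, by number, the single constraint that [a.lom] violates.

5

[a.lom]: syllable 2 coda contains /m/, which is not a licensed coda consonant.
This is a violation of constraint 5: "Only the following consonants may appear in a coda: /j/, /l/, /p/."
The remaining constraints (1, 2, 3, 4, 6) are satisfied.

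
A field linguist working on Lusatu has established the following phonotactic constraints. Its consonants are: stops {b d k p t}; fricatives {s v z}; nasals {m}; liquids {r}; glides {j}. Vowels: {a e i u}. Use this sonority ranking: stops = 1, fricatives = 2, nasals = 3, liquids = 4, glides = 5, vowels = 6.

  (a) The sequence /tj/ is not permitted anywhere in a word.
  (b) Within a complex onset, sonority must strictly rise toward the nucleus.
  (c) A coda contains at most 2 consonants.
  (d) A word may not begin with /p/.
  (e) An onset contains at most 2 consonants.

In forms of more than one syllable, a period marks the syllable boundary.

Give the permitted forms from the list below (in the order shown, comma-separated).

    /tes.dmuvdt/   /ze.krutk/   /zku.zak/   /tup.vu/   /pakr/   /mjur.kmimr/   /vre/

/tes.dmuvdt/ — violates constraint (c): syllable 2 coda /vdt/ has 3 consonants (> 2) → not permitted
/ze.krutk/ — σ1 onset /z/, coda /∅/ ok; σ2 onset /kr/ (1→4 rises), coda /tk/ (2C) ok → permitted
/zku.zak/ — violates constraint (b): syllable 1 onset /zk/: /z/ (fricative, 2) → /k/ (stop, 1) does not rise → not permitted
/tup.vu/ — σ1 onset /t/, coda /p/ ok; σ2 onset /v/, coda /∅/ ok → permitted
/pakr/ — violates constraint (d): word begins with /p/ → not permitted
/mjur.kmimr/ — σ1 onset /mj/ (3→5 rises), coda /r/ ok; σ2 onset /km/ (1→3 rises), coda /mr/ (2C) ok → permitted
/vre/ — σ1 onset /vr/ (2→4 rises), coda /∅/ ok → permitted

/ze.krutk/, /tup.vu/, /mjur.kmimr/, /vre/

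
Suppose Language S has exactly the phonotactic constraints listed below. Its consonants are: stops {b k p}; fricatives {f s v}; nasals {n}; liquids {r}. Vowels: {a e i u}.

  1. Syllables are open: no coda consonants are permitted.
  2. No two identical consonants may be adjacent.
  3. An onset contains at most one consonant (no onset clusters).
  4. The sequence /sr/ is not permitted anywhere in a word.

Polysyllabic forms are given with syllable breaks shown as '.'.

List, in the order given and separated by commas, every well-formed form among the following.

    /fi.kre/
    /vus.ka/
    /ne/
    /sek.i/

/ne/

/fi.kre/ — violates constraint 3: syllable 2 onset /kr/ has 2 consonants (> 1) → ill-formed
/vus.ka/ — violates constraint 1: syllable 1 coda /s/ has 1 consonant (> 0) → ill-formed
/ne/ — σ1 onset /n/, coda /∅/ ok → well-formed
/sek.i/ — violates constraint 1: syllable 1 coda /k/ has 1 consonant (> 0) → ill-formed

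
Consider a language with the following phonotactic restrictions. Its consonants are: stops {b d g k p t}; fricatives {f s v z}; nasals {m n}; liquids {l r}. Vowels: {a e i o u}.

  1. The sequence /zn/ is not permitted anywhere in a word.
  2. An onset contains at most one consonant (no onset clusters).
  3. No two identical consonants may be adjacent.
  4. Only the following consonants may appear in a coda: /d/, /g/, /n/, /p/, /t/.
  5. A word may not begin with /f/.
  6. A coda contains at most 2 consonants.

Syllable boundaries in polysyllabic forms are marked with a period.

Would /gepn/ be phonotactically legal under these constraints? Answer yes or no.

/gepn/ — σ1 onset /g/, coda /pn/ (2C) ok → phonotactically legal

yes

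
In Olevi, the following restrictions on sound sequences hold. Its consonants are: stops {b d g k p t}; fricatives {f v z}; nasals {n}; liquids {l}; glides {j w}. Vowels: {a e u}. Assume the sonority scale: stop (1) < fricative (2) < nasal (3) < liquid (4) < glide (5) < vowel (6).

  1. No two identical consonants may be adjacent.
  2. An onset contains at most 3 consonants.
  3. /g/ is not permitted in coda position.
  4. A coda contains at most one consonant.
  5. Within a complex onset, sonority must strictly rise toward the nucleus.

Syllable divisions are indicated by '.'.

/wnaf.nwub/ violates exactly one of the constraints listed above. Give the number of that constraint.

5

/wnaf.nwub/: syllable 1 onset /wn/: /w/ (glide, 5) → /n/ (nasal, 3) does not rise.
This is a violation of constraint 5: "Within a complex onset, sonority must strictly rise toward the nucleus."
The remaining constraints (1, 2, 3, 4) are satisfied.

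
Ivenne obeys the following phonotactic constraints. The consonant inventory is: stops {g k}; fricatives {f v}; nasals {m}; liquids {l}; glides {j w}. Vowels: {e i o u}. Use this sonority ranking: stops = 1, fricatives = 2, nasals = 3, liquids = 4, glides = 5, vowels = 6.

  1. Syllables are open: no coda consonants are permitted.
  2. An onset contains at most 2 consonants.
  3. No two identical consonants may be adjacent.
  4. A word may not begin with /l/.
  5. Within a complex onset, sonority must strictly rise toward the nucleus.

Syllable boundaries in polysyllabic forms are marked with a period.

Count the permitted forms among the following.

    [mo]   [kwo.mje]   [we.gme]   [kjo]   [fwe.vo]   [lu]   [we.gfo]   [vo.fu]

7

[mo] — σ1 onset /m/, coda /∅/ ok → permitted
[kwo.mje] — σ1 onset /kw/ (1→5 rises), coda /∅/ ok; σ2 onset /mj/ (3→5 rises), coda /∅/ ok → permitted
[we.gme] — σ1 onset /w/, coda /∅/ ok; σ2 onset /gm/ (1→3 rises), coda /∅/ ok → permitted
[kjo] — σ1 onset /kj/ (1→5 rises), coda /∅/ ok → permitted
[fwe.vo] — σ1 onset /fw/ (2→5 rises), coda /∅/ ok; σ2 onset /v/, coda /∅/ ok → permitted
[lu] — violates constraint 4: word begins with /l/ → not permitted
[we.gfo] — σ1 onset /w/, coda /∅/ ok; σ2 onset /gf/ (1→2 rises), coda /∅/ ok → permitted
[vo.fu] — σ1 onset /v/, coda /∅/ ok; σ2 onset /f/, coda /∅/ ok → permitted
Permitted: [mo], [kwo.mje], [we.gme], [kjo], [fwe.vo], [we.gfo], [vo.fu] → 7.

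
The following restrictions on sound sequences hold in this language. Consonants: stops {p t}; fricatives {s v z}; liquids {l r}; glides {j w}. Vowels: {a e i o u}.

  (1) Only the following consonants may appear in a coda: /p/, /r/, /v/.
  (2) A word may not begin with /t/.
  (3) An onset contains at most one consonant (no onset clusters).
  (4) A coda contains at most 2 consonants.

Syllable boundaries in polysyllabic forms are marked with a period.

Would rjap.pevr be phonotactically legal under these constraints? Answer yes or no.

no

rjap.pevr — violates constraint 3: syllable 1 onset /rj/ has 2 consonants (> 1) → phonotactically illegal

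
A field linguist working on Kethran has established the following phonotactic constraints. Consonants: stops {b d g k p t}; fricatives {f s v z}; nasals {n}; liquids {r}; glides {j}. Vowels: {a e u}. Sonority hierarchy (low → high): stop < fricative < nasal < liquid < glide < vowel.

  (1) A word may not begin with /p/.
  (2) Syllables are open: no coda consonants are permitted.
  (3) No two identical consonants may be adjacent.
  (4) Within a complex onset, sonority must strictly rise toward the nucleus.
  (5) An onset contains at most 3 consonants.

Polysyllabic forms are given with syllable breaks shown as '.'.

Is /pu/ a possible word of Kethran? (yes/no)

no

/pu/ — violates constraint 1: word begins with /p/ → ill-formed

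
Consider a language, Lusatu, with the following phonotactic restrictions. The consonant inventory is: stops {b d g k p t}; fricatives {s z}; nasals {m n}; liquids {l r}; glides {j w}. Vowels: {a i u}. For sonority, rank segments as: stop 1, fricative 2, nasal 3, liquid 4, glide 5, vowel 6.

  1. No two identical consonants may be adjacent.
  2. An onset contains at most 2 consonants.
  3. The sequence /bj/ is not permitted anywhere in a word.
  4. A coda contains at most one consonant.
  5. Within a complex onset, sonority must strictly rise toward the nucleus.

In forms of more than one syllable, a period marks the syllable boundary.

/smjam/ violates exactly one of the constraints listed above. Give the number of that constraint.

2

/smjam/: syllable 1 onset /smj/ has 3 consonants (> 2).
This is a violation of constraint 2: "An onset contains at most 2 consonants."
The remaining constraints (1, 3, 4, 5) are satisfied.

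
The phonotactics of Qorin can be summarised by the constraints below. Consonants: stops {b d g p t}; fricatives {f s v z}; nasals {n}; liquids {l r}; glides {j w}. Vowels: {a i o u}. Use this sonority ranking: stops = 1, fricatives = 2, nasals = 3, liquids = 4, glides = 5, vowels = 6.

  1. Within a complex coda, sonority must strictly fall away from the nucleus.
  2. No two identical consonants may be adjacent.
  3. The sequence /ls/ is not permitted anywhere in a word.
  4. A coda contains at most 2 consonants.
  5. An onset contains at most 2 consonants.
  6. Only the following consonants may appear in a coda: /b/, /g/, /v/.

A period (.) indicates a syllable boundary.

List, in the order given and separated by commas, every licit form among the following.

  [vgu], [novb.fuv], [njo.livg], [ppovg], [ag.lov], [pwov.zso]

[vgu], [novb.fuv], [njo.livg], [ag.lov], [pwov.zso]

[vgu] — σ1 onset /vg/ (2C), coda /∅/ ok → licit
[novb.fuv] — σ1 onset /n/, coda /vb/ (2→1 falls) ok; σ2 onset /f/, coda /v/ ok → licit
[njo.livg] — σ1 onset /nj/ (2C), coda /∅/ ok; σ2 onset /l/, coda /vg/ (2→1 falls) ok → licit
[ppovg] — violates constraint 2: adjacent identical consonants /pp/ → illicit
[ag.lov] — σ1 onset /∅/, coda /g/ ok; σ2 onset /l/, coda /v/ ok → licit
[pwov.zso] — σ1 onset /pw/ (2C), coda /v/ ok; σ2 onset /zs/ (2C), coda /∅/ ok → licit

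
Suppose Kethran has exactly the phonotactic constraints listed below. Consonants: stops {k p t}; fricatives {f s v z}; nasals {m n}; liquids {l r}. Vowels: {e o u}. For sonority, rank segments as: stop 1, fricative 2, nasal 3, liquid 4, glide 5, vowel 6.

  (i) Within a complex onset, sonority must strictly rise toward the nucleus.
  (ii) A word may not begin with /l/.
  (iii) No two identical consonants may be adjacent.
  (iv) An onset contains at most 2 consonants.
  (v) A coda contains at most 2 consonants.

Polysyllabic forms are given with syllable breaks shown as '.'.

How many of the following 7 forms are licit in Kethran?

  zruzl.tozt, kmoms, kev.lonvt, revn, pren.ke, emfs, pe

zruzl.tozt — σ1 onset /zr/ (2→4 rises), coda /zl/ (2C) ok; σ2 onset /t/, coda /zt/ (2C) ok → licit
kmoms — σ1 onset /km/ (1→3 rises), coda /ms/ (2C) ok → licit
kev.lonvt — violates constraint (v): syllable 2 coda /nvt/ has 3 consonants (> 2) → illicit
revn — σ1 onset /r/, coda /vn/ (2C) ok → licit
pren.ke — σ1 onset /pr/ (1→4 rises), coda /n/ ok; σ2 onset /k/, coda /∅/ ok → licit
emfs — violates constraint (v): syllable 1 coda /mfs/ has 3 consonants (> 2) → illicit
pe — σ1 onset /p/, coda /∅/ ok → licit
Licit: zruzl.tozt, kmoms, revn, pren.ke, pe → 5.

5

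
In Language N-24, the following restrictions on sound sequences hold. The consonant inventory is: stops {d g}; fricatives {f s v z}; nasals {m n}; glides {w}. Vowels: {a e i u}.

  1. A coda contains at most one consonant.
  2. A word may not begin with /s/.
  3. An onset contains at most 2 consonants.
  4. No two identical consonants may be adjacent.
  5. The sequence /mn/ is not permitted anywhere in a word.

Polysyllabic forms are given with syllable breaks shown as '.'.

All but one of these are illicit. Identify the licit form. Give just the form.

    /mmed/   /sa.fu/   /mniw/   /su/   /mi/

/mi/

/mmed/ — violates constraint 4: adjacent identical consonants /mm/ → illicit
/sa.fu/ — violates constraint 2: word begins with /s/ → illicit
/mniw/ — violates constraint 5: contains banned sequence /mn/ → illicit
/su/ — violates constraint 2: word begins with /s/ → illicit
/mi/ — σ1 onset /m/, coda /∅/ ok → licit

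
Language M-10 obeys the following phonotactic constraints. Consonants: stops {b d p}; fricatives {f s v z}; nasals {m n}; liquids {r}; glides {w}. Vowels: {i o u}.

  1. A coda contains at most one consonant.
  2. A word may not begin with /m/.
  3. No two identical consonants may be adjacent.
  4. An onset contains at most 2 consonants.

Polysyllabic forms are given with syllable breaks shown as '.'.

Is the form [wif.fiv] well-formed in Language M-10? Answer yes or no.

[wif.fiv] — violates constraint 3: adjacent identical consonants /ff/ → ill-formed

no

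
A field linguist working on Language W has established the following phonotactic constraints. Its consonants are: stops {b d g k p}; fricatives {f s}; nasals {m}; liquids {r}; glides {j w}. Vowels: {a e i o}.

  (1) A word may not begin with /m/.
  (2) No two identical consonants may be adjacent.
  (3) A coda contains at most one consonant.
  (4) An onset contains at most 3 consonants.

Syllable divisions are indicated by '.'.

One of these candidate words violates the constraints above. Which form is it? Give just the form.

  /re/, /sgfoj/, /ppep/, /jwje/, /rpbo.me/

/re/ — σ1 onset /r/, coda /∅/ ok → well-formed
/sgfoj/ — σ1 onset /sgf/ (3C), coda /j/ ok → well-formed
/ppep/ — violates constraint 2: adjacent identical consonants /pp/ → ill-formed
/jwje/ — σ1 onset /jwj/ (3C), coda /∅/ ok → well-formed
/rpbo.me/ — σ1 onset /rpb/ (3C), coda /∅/ ok; σ2 onset /m/, coda /∅/ ok → well-formed

/ppep/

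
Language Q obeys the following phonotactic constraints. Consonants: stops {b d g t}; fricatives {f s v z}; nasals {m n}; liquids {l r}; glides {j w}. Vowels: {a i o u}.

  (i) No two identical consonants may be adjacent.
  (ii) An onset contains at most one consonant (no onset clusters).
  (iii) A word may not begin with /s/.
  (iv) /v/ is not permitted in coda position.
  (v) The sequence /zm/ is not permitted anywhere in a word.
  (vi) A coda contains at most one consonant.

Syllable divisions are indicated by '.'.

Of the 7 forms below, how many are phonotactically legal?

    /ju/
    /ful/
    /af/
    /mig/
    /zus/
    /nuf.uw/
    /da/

/ju/ — σ1 onset /j/, coda /∅/ ok → phonotactically legal
/ful/ — σ1 onset /f/, coda /l/ ok → phonotactically legal
/af/ — σ1 onset /∅/, coda /f/ ok → phonotactically legal
/mig/ — σ1 onset /m/, coda /g/ ok → phonotactically legal
/zus/ — σ1 onset /z/, coda /s/ ok → phonotactically legal
/nuf.uw/ — σ1 onset /n/, coda /f/ ok; σ2 onset /∅/, coda /w/ ok → phonotactically legal
/da/ — σ1 onset /d/, coda /∅/ ok → phonotactically legal
Phonotactically legal: /ju/, /ful/, /af/, /mig/, /zus/, /nuf.uw/, /da/ → 7.

7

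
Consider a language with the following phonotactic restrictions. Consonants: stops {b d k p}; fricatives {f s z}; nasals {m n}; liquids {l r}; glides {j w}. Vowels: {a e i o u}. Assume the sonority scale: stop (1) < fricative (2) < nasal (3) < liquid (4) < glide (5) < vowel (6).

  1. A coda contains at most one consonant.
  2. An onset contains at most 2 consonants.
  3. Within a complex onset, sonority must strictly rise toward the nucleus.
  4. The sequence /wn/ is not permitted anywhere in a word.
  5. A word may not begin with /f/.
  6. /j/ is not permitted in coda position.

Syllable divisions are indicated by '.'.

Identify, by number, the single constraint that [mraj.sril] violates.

6

[mraj.sril]: syllable 1 coda contains /j/.
This is a violation of constraint 6: "/j/ is not permitted in coda position."
The remaining constraints (1, 2, 3, 4, 5) are satisfied.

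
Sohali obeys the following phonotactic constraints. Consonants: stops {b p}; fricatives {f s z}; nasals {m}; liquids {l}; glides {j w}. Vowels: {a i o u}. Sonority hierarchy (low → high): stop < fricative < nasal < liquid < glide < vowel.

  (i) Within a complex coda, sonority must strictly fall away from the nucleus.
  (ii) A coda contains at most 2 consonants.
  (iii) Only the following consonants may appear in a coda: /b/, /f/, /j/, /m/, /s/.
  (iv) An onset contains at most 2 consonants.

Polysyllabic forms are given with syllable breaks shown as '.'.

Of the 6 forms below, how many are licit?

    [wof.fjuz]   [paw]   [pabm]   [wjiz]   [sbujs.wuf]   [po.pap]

[wof.fjuz] — violates constraint (iii): syllable 2 coda contains /z/, which is not a licensed coda consonant → illicit
[paw] — violates constraint (iii): syllable 1 coda contains /w/, which is not a licensed coda consonant → illicit
[pabm] — violates constraint (i): syllable 1 coda /bm/: /b/ (stop, 1) → /m/ (nasal, 3) does not fall → illicit
[wjiz] — violates constraint (iii): syllable 1 coda contains /z/, which is not a licensed coda consonant → illicit
[sbujs.wuf] — σ1 onset /sb/ (2C), coda /js/ (5→2 falls) ok; σ2 onset /w/, coda /f/ ok → licit
[po.pap] — violates constraint (iii): syllable 2 coda contains /p/, which is not a licensed coda consonant → illicit
Licit: [sbujs.wuf] → 1.

1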